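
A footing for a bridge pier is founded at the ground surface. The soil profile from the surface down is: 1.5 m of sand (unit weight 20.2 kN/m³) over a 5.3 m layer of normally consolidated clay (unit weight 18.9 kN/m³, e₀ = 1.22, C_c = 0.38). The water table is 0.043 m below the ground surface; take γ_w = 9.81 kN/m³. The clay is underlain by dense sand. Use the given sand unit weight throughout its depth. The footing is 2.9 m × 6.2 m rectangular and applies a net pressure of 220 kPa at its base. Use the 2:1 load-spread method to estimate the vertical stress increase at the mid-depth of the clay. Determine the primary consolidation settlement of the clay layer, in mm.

Mid-depth of clay below the ground surface: z = 1.5 + 5.3/2 = 4.15 m.
Total vertical stress at mid-clay: σ_v = 20.2×1.5 + 18.9×2.65 = 80.385 kPa.
Pore pressure: u = 9.81×(4.15 − 0.043) = 40.29 kPa.
Initial effective stress: σ'_0 = σ_v − u = 80.385 − 40.29 = 40.095 kPa.
Stress increase at mid-clay by the 2:1 spreading method:
Δσ = qBL/((B+z)(L+z)) = 220×2.9×6.2/((2.9+4.15)(6.2+4.15)) = 54.21 kPa
Final effective stress: σ'_f = σ'_0 + Δσ = 40.095 + 54.21 = 94.305 kPa.
Normally consolidated clay, so the full stress increment lies on the virgin compression line:
S_c = C_c·H/(1+e₀)·log₁₀(σ'_f/σ'_0) = 0.38×5.3/(1+1.22)×log₁₀(94.305/40.095)
    = 0.90721 × 0.37144 = 0.337 m

S_c ≈ 337 mm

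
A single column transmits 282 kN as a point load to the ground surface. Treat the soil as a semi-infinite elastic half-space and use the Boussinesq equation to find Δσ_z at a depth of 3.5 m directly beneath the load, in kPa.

Δσ_z ≈ 11 kPa

Boussinesq vertical stress below a point load on an elastic half-space:
Δσ_z = 3P/(2πz²) · [1 + (r/z)²]^(−5/2)
r/z = 0/3.5 = 0; [1+(r/z)²]^(−5/2) = 1.
Δσ_z = 3×282/(2π×3.5²) × 1 = 10.991 × 1 = 10.99 kPa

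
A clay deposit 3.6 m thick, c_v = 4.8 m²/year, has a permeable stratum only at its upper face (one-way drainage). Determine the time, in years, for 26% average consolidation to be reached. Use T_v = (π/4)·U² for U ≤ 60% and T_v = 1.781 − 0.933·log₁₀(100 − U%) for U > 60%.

t ≈ 0.143 years

Drainage path length: H_d = H = 3.6 m (single drainage).
U ≤ 60%: T_v = (π/4)·U² = (π/4)×0.26² = 0.053093.
t = T_v·H_d²/c_v = 0.053093×3.6²/4.8 = 0.1434 years.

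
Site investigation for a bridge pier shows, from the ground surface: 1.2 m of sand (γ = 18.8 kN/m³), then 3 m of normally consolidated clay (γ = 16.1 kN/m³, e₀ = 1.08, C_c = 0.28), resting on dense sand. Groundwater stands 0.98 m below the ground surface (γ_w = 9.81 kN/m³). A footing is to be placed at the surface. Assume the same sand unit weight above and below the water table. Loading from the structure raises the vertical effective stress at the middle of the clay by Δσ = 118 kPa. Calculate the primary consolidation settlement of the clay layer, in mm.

Mid-depth of clay below the ground surface: z = 1.2 + 3/2 = 2.7 m.
Total vertical stress at mid-clay: σ_v = 18.8×1.2 + 16.1×1.5 = 46.71 kPa.
Pore pressure: u = 9.81×(2.7 − 0.98) = 16.873 kPa.
Initial effective stress: σ'_0 = σ_v − u = 46.71 − 16.873 = 29.837 kPa.
Final effective stress: σ'_f = σ'_0 + Δσ = 29.837 + 118 = 147.84 kPa.
Normally consolidated clay, so the full stress increment lies on the virgin compression line:
S_c = C_c·H/(1+e₀)·log₁₀(σ'_f/σ'_0) = 0.28×3/(1+1.08)×log₁₀(147.84/29.837)
    = 0.40385 × 0.69504 = 0.2807 m

S_c ≈ 281 mm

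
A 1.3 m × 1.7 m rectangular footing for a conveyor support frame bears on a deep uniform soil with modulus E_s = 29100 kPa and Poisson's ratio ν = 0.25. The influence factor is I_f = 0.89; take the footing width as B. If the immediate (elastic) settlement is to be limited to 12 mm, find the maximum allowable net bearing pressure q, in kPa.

S_e = q·B·(1−ν²)/E_s · I_f  ⇒  q = S_e·E_s / (B·(1−ν²)·I_f).
q = 0.012 × 29100 / (1.3 × 0.9375 × 0.89) = 321.9 kPa

q ≈ 322 kPa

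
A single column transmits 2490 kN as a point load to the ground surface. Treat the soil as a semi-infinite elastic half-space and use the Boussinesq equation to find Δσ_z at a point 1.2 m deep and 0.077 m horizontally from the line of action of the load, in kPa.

Boussinesq vertical stress below a point load on an elastic half-space:
Δσ_z = 3P/(2πz²) · [1 + (r/z)²]^(−5/2)
r/z = 0.077/1.2 = 0.064167; [1+(r/z)²]^(−5/2) = 0.98978.
Δσ_z = 3×2490/(2π×1.2²) × 0.98978 = 825.62 × 0.98978 = 817.2 kPa

Δσ_z ≈ 817 kPa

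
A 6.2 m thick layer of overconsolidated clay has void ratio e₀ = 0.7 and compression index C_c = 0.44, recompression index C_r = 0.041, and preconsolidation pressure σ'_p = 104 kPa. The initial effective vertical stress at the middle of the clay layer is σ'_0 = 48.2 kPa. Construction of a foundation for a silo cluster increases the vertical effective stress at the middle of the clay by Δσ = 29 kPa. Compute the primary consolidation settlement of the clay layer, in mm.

Final effective stress: σ'_f = 48.2 + 29 = 77.2 kPa.
σ'_f = 77.2 ≤ σ'_p = 104 kPa, so the clay remains overconsolidated and only the recompression index applies:
S_c = C_r·H/(1+e₀)·log₁₀(σ'_f/σ'_0) = 0.041×6.2/1.7×log₁₀(77.2/48.2)
    = 0.14953 × 0.20457 = 0.03059 m

S_c ≈ 30.6 mm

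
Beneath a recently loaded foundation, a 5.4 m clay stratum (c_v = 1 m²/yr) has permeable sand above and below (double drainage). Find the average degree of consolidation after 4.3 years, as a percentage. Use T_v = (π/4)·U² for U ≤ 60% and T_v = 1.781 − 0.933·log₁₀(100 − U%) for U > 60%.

U ≈ 81.1 %

Drainage path length: H_d = H/2 = 2.7 m (double drainage).
T_v = c_v·t/H_d² = 1×4.3/2.7² = 0.58985.
T_v = 0.58985 corresponds to the U > 60% branch:
U = 1 − 10^((1.781 − T_v)/0.933)/100 = 0.8109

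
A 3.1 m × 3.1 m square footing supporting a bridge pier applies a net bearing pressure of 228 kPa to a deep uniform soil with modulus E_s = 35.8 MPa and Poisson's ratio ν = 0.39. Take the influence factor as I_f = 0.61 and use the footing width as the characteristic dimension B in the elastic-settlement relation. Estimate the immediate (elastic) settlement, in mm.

Immediate (elastic) settlement: S_e = q·B·(1−ν²)/E_s · I_f.
E_s = 35.8 MPa = 35800 kPa.
S_e = 228 × 3.1 × (1 − 0.39²) / 35800 × 0.61
    = 228 × 3.1 × 0.8479 / 35800 × 0.61
    = 0.01021 m = 10.21 mm

S_e ≈ 10.2 mm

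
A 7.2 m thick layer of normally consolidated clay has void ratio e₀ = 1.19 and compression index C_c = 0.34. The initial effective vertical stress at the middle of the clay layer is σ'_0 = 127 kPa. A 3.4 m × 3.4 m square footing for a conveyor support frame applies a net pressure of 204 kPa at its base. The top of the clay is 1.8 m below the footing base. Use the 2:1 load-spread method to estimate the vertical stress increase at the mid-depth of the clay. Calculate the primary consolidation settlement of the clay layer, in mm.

Mid-depth of clay below the footing base: z = 1.8 + 7.2/2 = 5.4 m.
Stress increase at mid-clay by the 2:1 spreading method:
Δσ = qBL/((B+z)(L+z)) = 204×3.4×3.4/((3.4+5.4)(3.4+5.4)) = 30.452 kPa
Final effective stress: σ'_f = σ'_0 + Δσ = 127 + 30.452 = 157.45 kPa.
Normally consolidated clay, so the full stress increment lies on the virgin compression line:
S_c = C_c·H/(1+e₀)·log₁₀(σ'_f/σ'_0) = 0.34×7.2/(1+1.19)×log₁₀(157.45/127)
    = 1.1178 × 0.093339 = 0.1043 m

S_c ≈ 104 mm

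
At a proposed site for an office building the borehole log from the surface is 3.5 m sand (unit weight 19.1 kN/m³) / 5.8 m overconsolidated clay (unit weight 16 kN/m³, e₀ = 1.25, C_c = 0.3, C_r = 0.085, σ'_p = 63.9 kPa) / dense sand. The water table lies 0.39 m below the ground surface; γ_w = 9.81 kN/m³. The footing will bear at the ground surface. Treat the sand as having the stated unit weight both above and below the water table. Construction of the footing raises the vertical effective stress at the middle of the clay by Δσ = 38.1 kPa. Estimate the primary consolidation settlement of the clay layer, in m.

Mid-depth of clay below the ground surface: z = 3.5 + 5.8/2 = 6.4 m.
Total vertical stress at mid-clay: σ_v = 19.1×3.5 + 16×2.9 = 113.25 kPa.
Pore pressure: u = 9.81×(6.4 − 0.39) = 58.958 kPa.
Initial effective stress: σ'_0 = σ_v − u = 113.25 − 58.958 = 54.292 kPa.
Final effective stress: σ'_f = 54.292 + 38.1 = 92.392 kPa.
σ'_f = 92.392 > σ'_p = 63.9 kPa, so the stress path crosses the preconsolidation pressure — recompression up to σ'_p, then virgin compression beyond:
S_c = H/(1+e₀)·[C_r·log₁₀(σ'_p/σ'_0) + C_c·log₁₀(σ'_f/σ'_p)]
    = 5.8/2.25 × [0.085×log₁₀(63.9/54.292) + 0.3×log₁₀(92.392/63.9)]
    = 2.5778 × [0.006015 + 0.04804] = 0.1393 m

S_c ≈ 0.139 m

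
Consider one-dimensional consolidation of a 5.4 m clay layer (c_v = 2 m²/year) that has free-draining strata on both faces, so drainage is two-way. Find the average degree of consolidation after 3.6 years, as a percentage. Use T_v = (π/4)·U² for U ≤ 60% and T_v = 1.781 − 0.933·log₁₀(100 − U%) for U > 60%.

Drainage path length: H_d = H/2 = 2.7 m (double drainage).
T_v = c_v·t/H_d² = 2×3.6/2.7² = 0.98765.
T_v = 0.98765 corresponds to the U > 60% branch:
U = 1 − 10^((1.781 − T_v)/0.933)/100 = 0.9292

U ≈ 92.9 %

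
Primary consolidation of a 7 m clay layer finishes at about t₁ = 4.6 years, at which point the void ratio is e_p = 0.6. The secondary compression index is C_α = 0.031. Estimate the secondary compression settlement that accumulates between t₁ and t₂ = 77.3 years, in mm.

S_s ≈ 166 mm

Secondary compression: S_s = C_α·H/(1+e_p)·log₁₀(t₂/t₁)
S_s = 0.031×7/(1+0.6)×log₁₀(77.3/4.6)
    = 0.1356 × 1.225 = 0.1662 m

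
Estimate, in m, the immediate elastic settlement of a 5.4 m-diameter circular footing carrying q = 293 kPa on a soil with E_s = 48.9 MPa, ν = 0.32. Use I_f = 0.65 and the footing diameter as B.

S_e ≈ 0.0189 m

Immediate (elastic) settlement: S_e = q·B·(1−ν²)/E_s · I_f.
E_s = 48.9 MPa = 48900 kPa.
S_e = 293 × 5.4 × (1 − 0.32²) / 48900 × 0.65
    = 293 × 5.4 × 0.8976 / 48900 × 0.65
    = 0.01888 m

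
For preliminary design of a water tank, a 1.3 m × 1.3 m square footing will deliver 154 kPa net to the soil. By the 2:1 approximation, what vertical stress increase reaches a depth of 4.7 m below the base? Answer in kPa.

Δσ_z ≈ 7.23 kPa

By the 2:1 method the load spreads at 1 horizontal : 2 vertical, so at depth z the loaded area has grown by z in each plan dimension:
Δσ = qBL/((B+z)(L+z)) = 154×1.3×1.3/((1.3+4.7)(1.3+4.7)) = 7.2294 kPa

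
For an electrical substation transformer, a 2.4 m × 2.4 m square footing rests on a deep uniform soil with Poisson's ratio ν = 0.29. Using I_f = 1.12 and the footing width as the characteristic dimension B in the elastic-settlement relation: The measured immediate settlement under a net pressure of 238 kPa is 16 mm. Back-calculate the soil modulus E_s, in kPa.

E_s ≈ 36600 kPa

S_e = q·B·(1−ν²)/E_s · I_f  ⇒  E_s = q·B·(1−ν²)·I_f / S_e.
E_s = 238 × 2.4 × 0.9159 × 1.12 / 0.016 = 36620 kPa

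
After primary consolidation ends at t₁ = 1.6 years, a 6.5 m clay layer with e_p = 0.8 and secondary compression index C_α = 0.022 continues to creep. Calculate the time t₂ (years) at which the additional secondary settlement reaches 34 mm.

t₂ ≈ 4.29 years

S_s = C_α·H/(1+e_p)·log₁₀(t₂/t₁) ⇒ log₁₀(t₂/t₁) = S_s·(1+e_p)/(C_α·H).
log₁₀(t₂/t₁) = 0.034 × (1+0.8) / (0.022×6.5) = 0.428
t₂ = t₁ × 10^0.428 = 1.6 × 2.679 = 4.286 years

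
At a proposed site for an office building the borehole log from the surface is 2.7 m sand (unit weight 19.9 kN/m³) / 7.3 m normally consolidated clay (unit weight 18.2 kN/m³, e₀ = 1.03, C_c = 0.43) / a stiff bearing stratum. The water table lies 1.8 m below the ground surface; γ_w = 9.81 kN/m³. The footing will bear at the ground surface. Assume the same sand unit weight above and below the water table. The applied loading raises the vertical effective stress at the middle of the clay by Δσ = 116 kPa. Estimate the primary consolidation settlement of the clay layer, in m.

Mid-depth of clay below the ground surface: z = 2.7 + 7.3/2 = 6.35 m.
Total vertical stress at mid-clay: σ_v = 19.9×2.7 + 18.2×3.65 = 120.16 kPa.
Pore pressure: u = 9.81×(6.35 − 1.8) = 44.636 kPa.
Initial effective stress: σ'_0 = σ_v − u = 120.16 − 44.636 = 75.524 kPa.
Final effective stress: σ'_f = σ'_0 + Δσ = 75.524 + 116 = 191.52 kPa.
Normally consolidated clay, so the full stress increment lies on the virgin compression line:
S_c = C_c·H/(1+e₀)·log₁₀(σ'_f/σ'_0) = 0.43×7.3/(1+1.03)×log₁₀(191.52/75.524)
    = 1.5463 × 0.40413 = 0.6249 m

S_c ≈ 0.625 m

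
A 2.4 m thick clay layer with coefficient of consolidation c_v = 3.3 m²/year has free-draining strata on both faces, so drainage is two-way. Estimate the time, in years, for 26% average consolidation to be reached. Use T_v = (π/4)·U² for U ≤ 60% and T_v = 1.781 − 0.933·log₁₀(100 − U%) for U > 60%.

t ≈ 0.0232 years

Drainage path length: H_d = H/2 = 1.2 m (double drainage).
U ≤ 60%: T_v = (π/4)·U² = (π/4)×0.26² = 0.053093.
t = T_v·H_d²/c_v = 0.053093×1.2²/3.3 = 0.02317 years.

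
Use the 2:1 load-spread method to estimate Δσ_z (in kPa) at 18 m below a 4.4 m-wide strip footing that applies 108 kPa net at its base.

By the 2:1 method the load spreads at 1 horizontal : 2 vertical, so at depth z the loaded area has grown by z in each plan dimension:
Δσ = qB/(B+z) = 108×4.4/(4.4+18) = 21.214 kPa

Δσ_z ≈ 21.2 kPa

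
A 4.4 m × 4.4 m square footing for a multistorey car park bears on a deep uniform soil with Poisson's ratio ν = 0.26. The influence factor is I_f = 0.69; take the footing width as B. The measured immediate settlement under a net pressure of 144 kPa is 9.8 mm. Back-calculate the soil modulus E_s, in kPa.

E_s ≈ 41600 kPa

S_e = q·B·(1−ν²)/E_s · I_f  ⇒  E_s = q·B·(1−ν²)·I_f / S_e.
E_s = 144 × 4.4 × 0.9324 × 0.69 / 0.0098 = 41590 kPa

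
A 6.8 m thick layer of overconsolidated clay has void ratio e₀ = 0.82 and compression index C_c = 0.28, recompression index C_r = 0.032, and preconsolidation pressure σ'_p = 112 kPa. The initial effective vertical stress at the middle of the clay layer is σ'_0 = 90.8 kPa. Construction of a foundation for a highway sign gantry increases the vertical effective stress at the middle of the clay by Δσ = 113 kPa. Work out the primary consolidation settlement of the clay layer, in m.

Final effective stress: σ'_f = 90.8 + 113 = 203.8 kPa.
σ'_f = 203.8 > σ'_p = 112 kPa, so the stress path crosses the preconsolidation pressure — recompression up to σ'_p, then virgin compression beyond:
S_c = H/(1+e₀)·[C_r·log₁₀(σ'_p/σ'_0) + C_c·log₁₀(σ'_f/σ'_p)]
    = 6.8/1.82 × [0.032×log₁₀(112/90.8) + 0.28×log₁₀(203.8/112)]
    = 3.7363 × [0.0029162 + 0.072796] = 0.2829 m

S_c ≈ 0.283 m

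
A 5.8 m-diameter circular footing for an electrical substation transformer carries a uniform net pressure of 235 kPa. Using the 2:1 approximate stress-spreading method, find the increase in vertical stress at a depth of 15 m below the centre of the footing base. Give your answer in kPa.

Δσ_z ≈ 18.3 kPa

By the 2:1 method the load spreads at 1 horizontal : 2 vertical, so at depth z the loaded area has grown by z in each plan dimension:
Δσ ≈ qD²/(D+z)² = 235×5.8²/(5.8+15)² = 18.272 kPa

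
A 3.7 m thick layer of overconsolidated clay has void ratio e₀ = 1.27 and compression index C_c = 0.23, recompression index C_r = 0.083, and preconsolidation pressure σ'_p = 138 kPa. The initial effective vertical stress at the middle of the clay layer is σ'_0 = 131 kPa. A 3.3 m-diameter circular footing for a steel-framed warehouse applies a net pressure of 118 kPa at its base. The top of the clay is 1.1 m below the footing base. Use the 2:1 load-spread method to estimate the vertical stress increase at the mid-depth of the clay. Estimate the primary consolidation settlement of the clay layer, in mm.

Mid-depth of clay below the footing base: z = 1.1 + 3.7/2 = 2.95 m.
Stress increase at mid-clay by the 2:1 spreading method:
Δσ ≈ qD²/(D+z)² = 118×3.3²/(3.3+2.95)² = 32.897 kPa
Final effective stress: σ'_f = 131 + 32.897 = 163.9 kPa.
σ'_f = 163.9 > σ'_p = 138 kPa, so the stress path crosses the preconsolidation pressure — recompression up to σ'_p, then virgin compression beyond:
S_c = H/(1+e₀)·[C_r·log₁₀(σ'_p/σ'_0) + C_c·log₁₀(σ'_f/σ'_p)]
    = 3.7/2.27 × [0.083×log₁₀(138/131) + 0.23×log₁₀(163.9/138)]
    = 1.63 × [0.0018764 + 0.017181] = 0.03106 m

S_c ≈ 31.1 mm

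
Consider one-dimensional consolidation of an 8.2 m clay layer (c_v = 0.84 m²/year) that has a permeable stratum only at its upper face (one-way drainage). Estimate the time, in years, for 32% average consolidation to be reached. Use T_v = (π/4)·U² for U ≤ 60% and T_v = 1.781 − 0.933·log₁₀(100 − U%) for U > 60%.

t ≈ 6.44 years

Drainage path length: H_d = H = 8.2 m (single drainage).
U ≤ 60%: T_v = (π/4)·U² = (π/4)×0.32² = 0.080425.
t = T_v·H_d²/c_v = 0.080425×8.2²/0.84 = 6.438 years.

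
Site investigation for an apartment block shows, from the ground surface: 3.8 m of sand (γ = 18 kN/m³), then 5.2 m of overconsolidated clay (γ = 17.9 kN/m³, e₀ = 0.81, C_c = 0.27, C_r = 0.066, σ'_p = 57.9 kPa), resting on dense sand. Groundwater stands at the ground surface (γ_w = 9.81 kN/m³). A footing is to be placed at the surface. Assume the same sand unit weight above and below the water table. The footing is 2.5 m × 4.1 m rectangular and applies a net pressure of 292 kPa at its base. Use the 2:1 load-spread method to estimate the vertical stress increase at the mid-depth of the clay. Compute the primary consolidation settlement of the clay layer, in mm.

Mid-depth of clay below the ground surface: z = 3.8 + 5.2/2 = 6.4 m.
Total vertical stress at mid-clay: σ_v = 18×3.8 + 17.9×2.6 = 114.94 kPa.
Pore pressure: u = 9.81×(6.4 − 0) = 62.784 kPa.
Initial effective stress: σ'_0 = σ_v − u = 114.94 − 62.784 = 52.156 kPa.
Stress increase at mid-clay by the 2:1 spreading method:
Δσ = qBL/((B+z)(L+z)) = 292×2.5×4.1/((2.5+6.4)(4.1+6.4)) = 32.028 kPa
Final effective stress: σ'_f = 52.156 + 32.028 = 84.184 kPa.
σ'_f = 84.184 > σ'_p = 57.9 kPa, so the stress path crosses the preconsolidation pressure — recompression up to σ'_p, then virgin compression beyond:
S_c = H/(1+e₀)·[C_r·log₁₀(σ'_p/σ'_0) + C_c·log₁₀(σ'_f/σ'_p)]
    = 5.2/1.81 × [0.066×log₁₀(57.9/52.156) + 0.27×log₁₀(84.184/57.9)]
    = 2.8729 × [0.0029947 + 0.043889] = 0.1347 m

S_c ≈ 135 mm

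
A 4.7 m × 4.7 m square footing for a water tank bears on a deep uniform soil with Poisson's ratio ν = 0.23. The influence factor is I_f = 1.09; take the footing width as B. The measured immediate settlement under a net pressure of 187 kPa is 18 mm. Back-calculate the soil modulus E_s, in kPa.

S_e = q·B·(1−ν²)/E_s · I_f  ⇒  E_s = q·B·(1−ν²)·I_f / S_e.
E_s = 187 × 4.7 × 0.9471 × 1.09 / 0.018 = 50410 kPa

E_s ≈ 50400 kPa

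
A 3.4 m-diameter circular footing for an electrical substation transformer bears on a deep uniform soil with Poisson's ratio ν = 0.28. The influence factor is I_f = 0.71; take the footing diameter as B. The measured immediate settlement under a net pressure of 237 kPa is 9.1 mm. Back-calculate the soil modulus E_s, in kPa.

E_s ≈ 57900 kPa

S_e = q·B·(1−ν²)/E_s · I_f  ⇒  E_s = q·B·(1−ν²)·I_f / S_e.
E_s = 237 × 3.4 × 0.9216 × 0.71 / 0.0091 = 57940 kPa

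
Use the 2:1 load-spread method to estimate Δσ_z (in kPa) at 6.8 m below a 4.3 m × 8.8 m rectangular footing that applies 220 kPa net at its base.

Δσ_z ≈ 48.1 kPa

By the 2:1 method the load spreads at 1 horizontal : 2 vertical, so at depth z the loaded area has grown by z in each plan dimension:
Δσ = qBL/((B+z)(L+z)) = 220×4.3×8.8/((4.3+6.8)(8.8+6.8)) = 48.076 kPa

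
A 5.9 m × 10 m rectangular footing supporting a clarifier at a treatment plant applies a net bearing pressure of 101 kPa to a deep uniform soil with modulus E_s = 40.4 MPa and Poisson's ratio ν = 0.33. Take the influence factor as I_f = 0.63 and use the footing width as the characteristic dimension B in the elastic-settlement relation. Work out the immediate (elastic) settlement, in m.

Immediate (elastic) settlement: S_e = q·B·(1−ν²)/E_s · I_f.
E_s = 40.4 MPa = 40400 kPa.
S_e = 101 × 5.9 × (1 − 0.33²) / 40400 × 0.63
    = 101 × 5.9 × 0.8911 / 40400 × 0.63
    = 0.008281 m

S_e ≈ 0.00828 m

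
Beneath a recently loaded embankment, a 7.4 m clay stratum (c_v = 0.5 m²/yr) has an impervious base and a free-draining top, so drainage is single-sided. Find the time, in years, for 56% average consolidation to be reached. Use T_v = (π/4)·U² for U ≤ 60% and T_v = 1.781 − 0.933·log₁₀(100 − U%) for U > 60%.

Drainage path length: H_d = H = 7.4 m (single drainage).
U ≤ 60%: T_v = (π/4)·U² = (π/4)×0.56² = 0.2463.
t = T_v·H_d²/c_v = 0.2463×7.4²/0.5 = 26.97 years.

t ≈ 27 years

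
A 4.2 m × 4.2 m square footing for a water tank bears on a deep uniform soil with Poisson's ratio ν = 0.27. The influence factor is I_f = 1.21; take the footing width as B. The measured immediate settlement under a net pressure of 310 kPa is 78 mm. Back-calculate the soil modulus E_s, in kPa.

E_s ≈ 18700 kPa

S_e = q·B·(1−ν²)/E_s · I_f  ⇒  E_s = q·B·(1−ν²)·I_f / S_e.
E_s = 310 × 4.2 × 0.9271 × 1.21 / 0.078 = 18730 kPa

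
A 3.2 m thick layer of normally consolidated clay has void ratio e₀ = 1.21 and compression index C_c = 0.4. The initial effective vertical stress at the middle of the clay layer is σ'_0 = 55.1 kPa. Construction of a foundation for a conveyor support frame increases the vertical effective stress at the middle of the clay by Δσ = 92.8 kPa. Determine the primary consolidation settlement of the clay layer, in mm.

Final effective stress: σ'_f = σ'_0 + Δσ = 55.1 + 92.8 = 147.9 kPa.
Normally consolidated clay, so the full stress increment lies on the virgin compression line:
S_c = C_c·H/(1+e₀)·log₁₀(σ'_f/σ'_0) = 0.4×3.2/(1+1.21)×log₁₀(147.9/55.1)
    = 0.57919 × 0.42882 = 0.2484 m

S_c ≈ 248 mm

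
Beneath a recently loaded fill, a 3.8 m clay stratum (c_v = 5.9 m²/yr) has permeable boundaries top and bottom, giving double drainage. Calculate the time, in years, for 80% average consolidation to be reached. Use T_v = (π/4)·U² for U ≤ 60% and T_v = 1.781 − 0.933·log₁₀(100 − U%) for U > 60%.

t ≈ 0.347 years

Drainage path length: H_d = H/2 = 1.9 m (double drainage).
U > 60%: T_v = 1.781 − 0.933·log₁₀(100 − 80) = 0.56714.
t = T_v·H_d²/c_v = 0.56714×1.9²/5.9 = 0.347 years.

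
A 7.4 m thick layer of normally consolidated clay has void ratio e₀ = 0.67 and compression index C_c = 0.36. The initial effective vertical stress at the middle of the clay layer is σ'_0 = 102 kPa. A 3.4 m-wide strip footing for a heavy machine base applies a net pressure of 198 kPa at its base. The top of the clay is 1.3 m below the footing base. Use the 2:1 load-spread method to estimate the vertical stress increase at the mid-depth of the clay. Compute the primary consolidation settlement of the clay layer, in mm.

Mid-depth of clay below the footing base: z = 1.3 + 7.4/2 = 5 m.
Stress increase at mid-clay by the 2:1 spreading method:
Δσ = qB/(B+z) = 198×3.4/(3.4+5) = 80.143 kPa
Final effective stress: σ'_f = σ'_0 + Δσ = 102 + 80.143 = 182.14 kPa.
Normally consolidated clay, so the full stress increment lies on the virgin compression line:
S_c = C_c·H/(1+e₀)·log₁₀(σ'_f/σ'_0) = 0.36×7.4/(1+0.67)×log₁₀(182.14/102)
    = 1.5952 × 0.25181 = 0.4017 m

S_c ≈ 402 mm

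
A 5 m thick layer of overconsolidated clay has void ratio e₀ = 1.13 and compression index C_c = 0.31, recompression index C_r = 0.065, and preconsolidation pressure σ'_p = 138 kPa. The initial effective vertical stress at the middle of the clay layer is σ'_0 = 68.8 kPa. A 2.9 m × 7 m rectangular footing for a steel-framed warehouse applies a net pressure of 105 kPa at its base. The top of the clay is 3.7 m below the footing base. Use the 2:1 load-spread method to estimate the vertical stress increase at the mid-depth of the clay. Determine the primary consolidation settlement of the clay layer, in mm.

S_c ≈ 15.2 mm

Mid-depth of clay below the footing base: z = 3.7 + 5/2 = 6.2 m.
Stress increase at mid-clay by the 2:1 spreading method:
Δσ = qBL/((B+z)(L+z)) = 105×2.9×7/((2.9+6.2)(7+6.2)) = 17.745 kPa
Final effective stress: σ'_f = 68.8 + 17.745 = 86.545 kPa.
σ'_f = 86.545 ≤ σ'_p = 138 kPa, so the clay remains overconsolidated and only the recompression index applies:
S_c = C_r·H/(1+e₀)·log₁₀(σ'_f/σ'_0) = 0.065×5/2.13×log₁₀(86.545/68.8)
    = 0.15258 × 0.099654 = 0.01521 m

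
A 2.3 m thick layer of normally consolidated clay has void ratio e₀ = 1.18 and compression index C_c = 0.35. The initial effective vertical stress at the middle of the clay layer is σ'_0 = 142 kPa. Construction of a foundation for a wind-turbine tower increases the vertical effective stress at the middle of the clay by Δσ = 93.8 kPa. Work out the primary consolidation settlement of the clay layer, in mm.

Final effective stress: σ'_f = σ'_0 + Δσ = 142 + 93.8 = 235.8 kPa.
Normally consolidated clay, so the full stress increment lies on the virgin compression line:
S_c = C_c·H/(1+e₀)·log₁₀(σ'_f/σ'_0) = 0.35×2.3/(1+1.18)×log₁₀(235.8/142)
    = 0.36927 × 0.22026 = 0.08134 m

S_c ≈ 81.3 mm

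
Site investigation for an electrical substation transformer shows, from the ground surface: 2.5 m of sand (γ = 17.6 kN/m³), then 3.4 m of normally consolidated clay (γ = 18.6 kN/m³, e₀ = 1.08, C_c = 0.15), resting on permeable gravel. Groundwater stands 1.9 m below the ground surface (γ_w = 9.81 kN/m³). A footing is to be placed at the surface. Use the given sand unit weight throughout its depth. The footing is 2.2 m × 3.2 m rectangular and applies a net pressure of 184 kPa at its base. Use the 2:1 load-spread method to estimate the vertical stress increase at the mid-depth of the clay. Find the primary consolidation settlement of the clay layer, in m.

Mid-depth of clay below the ground surface: z = 2.5 + 3.4/2 = 4.2 m.
Total vertical stress at mid-clay: σ_v = 17.6×2.5 + 18.6×1.7 = 75.62 kPa.
Pore pressure: u = 9.81×(4.2 − 1.9) = 22.563 kPa.
Initial effective stress: σ'_0 = σ_v − u = 75.62 − 22.563 = 53.057 kPa.
Stress increase at mid-clay by the 2:1 spreading method:
Δσ = qBL/((B+z)(L+z)) = 184×2.2×3.2/((2.2+4.2)(3.2+4.2)) = 27.351 kPa
Final effective stress: σ'_f = σ'_0 + Δσ = 53.057 + 27.351 = 80.408 kPa.
Normally consolidated clay, so the full stress increment lies on the virgin compression line:
S_c = C_c·H/(1+e₀)·log₁₀(σ'_f/σ'_0) = 0.15×3.4/(1+1.08)×log₁₀(80.408/53.057)
    = 0.24519 × 0.18056 = 0.04427 m

S_c ≈ 0.0443 m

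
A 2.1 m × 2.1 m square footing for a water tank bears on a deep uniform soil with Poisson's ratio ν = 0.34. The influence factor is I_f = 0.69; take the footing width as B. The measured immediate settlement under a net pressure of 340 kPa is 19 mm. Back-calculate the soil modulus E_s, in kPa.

E_s ≈ 22900 kPa

S_e = q·B·(1−ν²)/E_s · I_f  ⇒  E_s = q·B·(1−ν²)·I_f / S_e.
E_s = 340 × 2.1 × 0.8844 × 0.69 / 0.019 = 22930 kPa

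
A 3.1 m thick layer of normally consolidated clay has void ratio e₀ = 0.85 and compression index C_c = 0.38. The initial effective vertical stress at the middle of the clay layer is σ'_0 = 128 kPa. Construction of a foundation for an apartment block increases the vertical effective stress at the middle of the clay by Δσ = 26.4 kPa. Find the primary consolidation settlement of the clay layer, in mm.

S_c ≈ 51.9 mm

Final effective stress: σ'_f = σ'_0 + Δσ = 128 + 26.4 = 154.4 kPa.
Normally consolidated clay, so the full stress increment lies on the virgin compression line:
S_c = C_c·H/(1+e₀)·log₁₀(σ'_f/σ'_0) = 0.38×3.1/(1+0.85)×log₁₀(154.4/128)
    = 0.63676 × 0.081437 = 0.05186 m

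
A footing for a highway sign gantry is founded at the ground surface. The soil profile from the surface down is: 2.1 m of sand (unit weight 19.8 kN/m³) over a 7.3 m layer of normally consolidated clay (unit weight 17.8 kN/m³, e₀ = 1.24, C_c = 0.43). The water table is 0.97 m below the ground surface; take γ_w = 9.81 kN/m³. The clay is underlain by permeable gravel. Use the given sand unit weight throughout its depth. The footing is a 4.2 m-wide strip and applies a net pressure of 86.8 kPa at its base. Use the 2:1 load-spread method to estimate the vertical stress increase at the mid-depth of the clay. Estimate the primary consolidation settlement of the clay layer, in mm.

S_c ≈ 291 mm

Mid-depth of clay below the ground surface: z = 2.1 + 7.3/2 = 5.75 m.
Total vertical stress at mid-clay: σ_v = 19.8×2.1 + 17.8×3.65 = 106.55 kPa.
Pore pressure: u = 9.81×(5.75 − 0.97) = 46.892 kPa.
Initial effective stress: σ'_0 = σ_v − u = 106.55 − 46.892 = 59.658 kPa.
Stress increase at mid-clay by the 2:1 spreading method:
Δσ = qB/(B+z) = 86.8×4.2/(4.2+5.75) = 36.639 kPa
Final effective stress: σ'_f = σ'_0 + Δσ = 59.658 + 36.639 = 96.297 kPa.
Normally consolidated clay, so the full stress increment lies on the virgin compression line:
S_c = C_c·H/(1+e₀)·log₁₀(σ'_f/σ'_0) = 0.43×7.3/(1+1.24)×log₁₀(96.297/59.658)
    = 1.4013 × 0.20794 = 0.2914 m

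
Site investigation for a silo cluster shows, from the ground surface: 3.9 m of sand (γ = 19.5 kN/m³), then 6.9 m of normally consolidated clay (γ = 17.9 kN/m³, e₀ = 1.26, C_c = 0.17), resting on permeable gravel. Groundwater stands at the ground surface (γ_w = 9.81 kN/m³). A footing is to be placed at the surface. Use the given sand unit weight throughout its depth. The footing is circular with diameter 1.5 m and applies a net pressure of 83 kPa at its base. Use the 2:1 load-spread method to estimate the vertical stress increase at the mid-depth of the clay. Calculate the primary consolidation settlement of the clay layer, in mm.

Mid-depth of clay below the ground surface: z = 3.9 + 6.9/2 = 7.35 m.
Total vertical stress at mid-clay: σ_v = 19.5×3.9 + 17.9×3.45 = 137.81 kPa.
Pore pressure: u = 9.81×(7.35 − 0) = 72.103 kPa.
Initial effective stress: σ'_0 = σ_v − u = 137.81 − 72.103 = 65.707 kPa.
Stress increase at mid-clay by the 2:1 spreading method:
Δσ ≈ qD²/(D+z)² = 83×1.5²/(1.5+7.35)² = 2.3844 kPa
Final effective stress: σ'_f = σ'_0 + Δσ = 65.707 + 2.3844 = 68.091 kPa.
Normally consolidated clay, so the full stress increment lies on the virgin compression line:
S_c = C_c·H/(1+e₀)·log₁₀(σ'_f/σ'_0) = 0.17×6.9/(1+1.26)×log₁₀(68.091/65.707)
    = 0.51903 × 0.015478 = 0.008034 m

S_c ≈ 8.03 mm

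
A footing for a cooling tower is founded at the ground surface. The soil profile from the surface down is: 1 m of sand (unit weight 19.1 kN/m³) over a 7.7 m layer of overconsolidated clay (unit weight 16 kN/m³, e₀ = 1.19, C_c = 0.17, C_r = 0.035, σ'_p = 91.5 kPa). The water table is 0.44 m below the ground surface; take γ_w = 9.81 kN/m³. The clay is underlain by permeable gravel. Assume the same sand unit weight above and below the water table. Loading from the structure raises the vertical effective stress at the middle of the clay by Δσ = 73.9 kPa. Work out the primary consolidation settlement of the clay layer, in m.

Mid-depth of clay below the ground surface: z = 1 + 7.7/2 = 4.85 m.
Total vertical stress at mid-clay: σ_v = 19.1×1 + 16×3.85 = 80.7 kPa.
Pore pressure: u = 9.81×(4.85 − 0.44) = 43.262 kPa.
Initial effective stress: σ'_0 = σ_v − u = 80.7 − 43.262 = 37.438 kPa.
Final effective stress: σ'_f = 37.438 + 73.9 = 111.34 kPa.
σ'_f = 111.34 > σ'_p = 91.5 kPa, so the stress path crosses the preconsolidation pressure — recompression up to σ'_p, then virgin compression beyond:
S_c = H/(1+e₀)·[C_r·log₁₀(σ'_p/σ'_0) + C_c·log₁₀(σ'_f/σ'_p)]
    = 7.7/2.19 × [0.035×log₁₀(91.5/37.438) + 0.17×log₁₀(111.34/91.5)]
    = 3.516 × [0.013584 + 0.014489] = 0.0987 m

S_c ≈ 0.0987 m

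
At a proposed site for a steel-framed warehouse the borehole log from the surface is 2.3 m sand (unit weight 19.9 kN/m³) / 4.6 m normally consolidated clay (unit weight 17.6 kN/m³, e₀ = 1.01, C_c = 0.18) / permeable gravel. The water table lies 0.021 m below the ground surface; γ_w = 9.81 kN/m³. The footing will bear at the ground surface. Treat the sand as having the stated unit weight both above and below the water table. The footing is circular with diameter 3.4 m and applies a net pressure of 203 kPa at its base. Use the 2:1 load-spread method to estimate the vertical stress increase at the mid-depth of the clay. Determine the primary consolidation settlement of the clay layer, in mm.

S_c ≈ 114 mm

Mid-depth of clay below the ground surface: z = 2.3 + 4.6/2 = 4.6 m.
Total vertical stress at mid-clay: σ_v = 19.9×2.3 + 17.6×2.3 = 86.25 kPa.
Pore pressure: u = 9.81×(4.6 − 0.021) = 44.92 kPa.
Initial effective stress: σ'_0 = σ_v − u = 86.25 − 44.92 = 41.33 kPa.
Stress increase at mid-clay by the 2:1 spreading method:
Δσ ≈ qD²/(D+z)² = 203×3.4²/(3.4+4.6)² = 36.667 kPa
Final effective stress: σ'_f = σ'_0 + Δσ = 41.33 + 36.667 = 77.997 kPa.
Normally consolidated clay, so the full stress increment lies on the virgin compression line:
S_c = C_c·H/(1+e₀)·log₁₀(σ'_f/σ'_0) = 0.18×4.6/(1+1.01)×log₁₀(77.997/41.33)
    = 0.41194 × 0.27581 = 0.1136 m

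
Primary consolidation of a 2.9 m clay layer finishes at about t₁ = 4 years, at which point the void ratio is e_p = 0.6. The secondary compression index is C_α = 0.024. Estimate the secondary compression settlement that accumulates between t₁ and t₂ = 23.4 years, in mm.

S_s ≈ 33.4 mm

Secondary compression: S_s = C_α·H/(1+e_p)·log₁₀(t₂/t₁)
S_s = 0.024×2.9/(1+0.6)×log₁₀(23.4/4)
    = 0.0435 × 0.7672 = 0.03337 m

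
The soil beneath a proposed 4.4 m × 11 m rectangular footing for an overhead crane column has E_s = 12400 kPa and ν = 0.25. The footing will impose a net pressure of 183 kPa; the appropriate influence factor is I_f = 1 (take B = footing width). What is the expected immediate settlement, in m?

S_e ≈ 0.0609 m

Immediate (elastic) settlement: S_e = q·B·(1−ν²)/E_s · I_f.
S_e = 183 × 4.4 × (1 − 0.25²) / 12400 × 1
    = 183 × 4.4 × 0.9375 / 12400 × 1
    = 0.06088 m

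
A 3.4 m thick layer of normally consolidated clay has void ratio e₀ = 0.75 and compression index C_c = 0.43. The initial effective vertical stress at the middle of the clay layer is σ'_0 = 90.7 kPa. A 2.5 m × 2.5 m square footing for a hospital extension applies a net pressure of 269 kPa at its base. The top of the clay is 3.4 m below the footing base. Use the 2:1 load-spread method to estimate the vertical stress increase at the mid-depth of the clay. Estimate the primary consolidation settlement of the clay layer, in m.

Mid-depth of clay below the footing base: z = 3.4 + 3.4/2 = 5.1 m.
Stress increase at mid-clay by the 2:1 spreading method:
Δσ = qBL/((B+z)(L+z)) = 269×2.5×2.5/((2.5+5.1)(2.5+5.1)) = 29.108 kPa
Final effective stress: σ'_f = σ'_0 + Δσ = 90.7 + 29.108 = 119.81 kPa.
Normally consolidated clay, so the full stress increment lies on the virgin compression line:
S_c = C_c·H/(1+e₀)·log₁₀(σ'_f/σ'_0) = 0.43×3.4/(1+0.75)×log₁₀(119.81/90.7)
    = 0.83543 × 0.12089 = 0.101 m

S_c ≈ 0.101 m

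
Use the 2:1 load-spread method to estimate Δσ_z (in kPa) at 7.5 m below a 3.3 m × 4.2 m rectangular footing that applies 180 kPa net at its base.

By the 2:1 method the load spreads at 1 horizontal : 2 vertical, so at depth z the loaded area has grown by z in each plan dimension:
Δσ = qBL/((B+z)(L+z)) = 180×3.3×4.2/((3.3+7.5)(4.2+7.5)) = 19.744 kPa

Δσ_z ≈ 19.7 kPa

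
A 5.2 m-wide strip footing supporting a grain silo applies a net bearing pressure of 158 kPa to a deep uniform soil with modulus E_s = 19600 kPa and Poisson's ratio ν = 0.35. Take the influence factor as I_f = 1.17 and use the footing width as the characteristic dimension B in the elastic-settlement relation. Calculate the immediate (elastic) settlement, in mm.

Immediate (elastic) settlement: S_e = q·B·(1−ν²)/E_s · I_f.
S_e = 158 × 5.2 × (1 − 0.35²) / 19600 × 1.17
    = 158 × 5.2 × 0.8775 / 19600 × 1.17
    = 0.04304 m = 43.04 mm

S_e ≈ 43 mm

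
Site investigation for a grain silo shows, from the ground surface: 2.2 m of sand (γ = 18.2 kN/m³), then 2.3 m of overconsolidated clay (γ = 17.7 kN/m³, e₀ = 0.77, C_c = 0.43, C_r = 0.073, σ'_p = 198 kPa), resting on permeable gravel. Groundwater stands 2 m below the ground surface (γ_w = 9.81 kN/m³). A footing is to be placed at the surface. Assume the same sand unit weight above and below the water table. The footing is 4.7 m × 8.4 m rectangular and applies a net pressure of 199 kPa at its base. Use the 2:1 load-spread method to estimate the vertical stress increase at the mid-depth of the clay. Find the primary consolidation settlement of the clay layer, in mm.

S_c ≈ 41.8 mm

Mid-depth of clay below the ground surface: z = 2.2 + 2.3/2 = 3.35 m.
Total vertical stress at mid-clay: σ_v = 18.2×2.2 + 17.7×1.15 = 60.395 kPa.
Pore pressure: u = 9.81×(3.35 − 2) = 13.244 kPa.
Initial effective stress: σ'_0 = σ_v − u = 60.395 − 13.244 = 47.151 kPa.
Stress increase at mid-clay by the 2:1 spreading method:
Δσ = qBL/((B+z)(L+z)) = 199×4.7×8.4/((4.7+3.35)(8.4+3.35)) = 83.061 kPa
Final effective stress: σ'_f = 47.151 + 83.061 = 130.21 kPa.
σ'_f = 130.21 ≤ σ'_p = 198 kPa, so the clay remains overconsolidated and only the recompression index applies:
S_c = C_r·H/(1+e₀)·log₁₀(σ'_f/σ'_0) = 0.073×2.3/1.77×log₁₀(130.21/47.151)
    = 0.094856 × 0.44115 = 0.04185 m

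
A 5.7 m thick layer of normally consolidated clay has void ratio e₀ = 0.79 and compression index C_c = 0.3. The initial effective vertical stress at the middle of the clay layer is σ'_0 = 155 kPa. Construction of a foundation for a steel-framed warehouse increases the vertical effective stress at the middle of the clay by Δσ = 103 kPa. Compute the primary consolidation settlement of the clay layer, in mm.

S_c ≈ 211 mm

Final effective stress: σ'_f = σ'_0 + Δσ = 155 + 103 = 258 kPa.
Normally consolidated clay, so the full stress increment lies on the virgin compression line:
S_c = C_c·H/(1+e₀)·log₁₀(σ'_f/σ'_0) = 0.3×5.7/(1+0.79)×log₁₀(258/155)
    = 0.95531 × 0.22129 = 0.2114 m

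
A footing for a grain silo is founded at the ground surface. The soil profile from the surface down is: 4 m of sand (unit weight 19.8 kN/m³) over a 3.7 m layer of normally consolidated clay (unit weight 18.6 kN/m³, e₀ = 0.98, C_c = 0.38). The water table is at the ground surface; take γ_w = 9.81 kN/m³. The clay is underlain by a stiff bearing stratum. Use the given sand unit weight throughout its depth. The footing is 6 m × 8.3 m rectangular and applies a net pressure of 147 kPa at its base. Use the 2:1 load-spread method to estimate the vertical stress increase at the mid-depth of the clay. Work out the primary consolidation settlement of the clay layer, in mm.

S_c ≈ 177 mm

Mid-depth of clay below the ground surface: z = 4 + 3.7/2 = 5.85 m.
Total vertical stress at mid-clay: σ_v = 19.8×4 + 18.6×1.85 = 113.61 kPa.
Pore pressure: u = 9.81×(5.85 − 0) = 57.389 kPa.
Initial effective stress: σ'_0 = σ_v − u = 113.61 − 57.389 = 56.221 kPa.
Stress increase at mid-clay by the 2:1 spreading method:
Δσ = qBL/((B+z)(L+z)) = 147×6×8.3/((6+5.85)(8.3+5.85)) = 43.659 kPa
Final effective stress: σ'_f = σ'_0 + Δσ = 56.221 + 43.659 = 99.88 kPa.
Normally consolidated clay, so the full stress increment lies on the virgin compression line:
S_c = C_c·H/(1+e₀)·log₁₀(σ'_f/σ'_0) = 0.38×3.7/(1+0.98)×log₁₀(99.88/56.221)
    = 0.7101 × 0.24958 = 0.1772 m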